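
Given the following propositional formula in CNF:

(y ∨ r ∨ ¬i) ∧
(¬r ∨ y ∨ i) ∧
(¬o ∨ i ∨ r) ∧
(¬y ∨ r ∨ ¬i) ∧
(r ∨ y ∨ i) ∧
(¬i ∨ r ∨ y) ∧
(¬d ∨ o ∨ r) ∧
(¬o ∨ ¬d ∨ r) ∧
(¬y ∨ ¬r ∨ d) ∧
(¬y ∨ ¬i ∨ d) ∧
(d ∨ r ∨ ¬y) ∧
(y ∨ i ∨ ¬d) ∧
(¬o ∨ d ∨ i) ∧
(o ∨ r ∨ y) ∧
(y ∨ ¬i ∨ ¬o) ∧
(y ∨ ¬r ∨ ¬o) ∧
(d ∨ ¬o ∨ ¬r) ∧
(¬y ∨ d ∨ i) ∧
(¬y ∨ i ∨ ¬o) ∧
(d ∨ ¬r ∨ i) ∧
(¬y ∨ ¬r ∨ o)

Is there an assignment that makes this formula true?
Yes

Yes, the formula is satisfiable.

One satisfying assignment is: r=True, y=False, d=False, o=False, i=True

Verification: With this assignment, all 21 clauses evaluate to true.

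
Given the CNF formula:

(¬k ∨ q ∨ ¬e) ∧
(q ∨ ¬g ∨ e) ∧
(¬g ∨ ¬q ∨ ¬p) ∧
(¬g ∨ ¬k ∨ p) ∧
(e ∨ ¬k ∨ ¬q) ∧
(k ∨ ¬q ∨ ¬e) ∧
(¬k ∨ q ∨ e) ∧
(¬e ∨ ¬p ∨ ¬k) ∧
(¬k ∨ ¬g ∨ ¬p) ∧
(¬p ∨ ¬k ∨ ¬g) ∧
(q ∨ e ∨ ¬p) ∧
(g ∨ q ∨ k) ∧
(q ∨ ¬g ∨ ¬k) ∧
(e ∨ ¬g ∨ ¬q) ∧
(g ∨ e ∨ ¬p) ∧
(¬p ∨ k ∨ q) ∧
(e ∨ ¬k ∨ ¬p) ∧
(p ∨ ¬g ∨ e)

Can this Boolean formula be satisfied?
Yes

Yes, the formula is satisfiable.

One satisfying assignment is: e=True, k=False, q=False, p=False, g=True

Verification: With this assignment, all 18 clauses evaluate to true.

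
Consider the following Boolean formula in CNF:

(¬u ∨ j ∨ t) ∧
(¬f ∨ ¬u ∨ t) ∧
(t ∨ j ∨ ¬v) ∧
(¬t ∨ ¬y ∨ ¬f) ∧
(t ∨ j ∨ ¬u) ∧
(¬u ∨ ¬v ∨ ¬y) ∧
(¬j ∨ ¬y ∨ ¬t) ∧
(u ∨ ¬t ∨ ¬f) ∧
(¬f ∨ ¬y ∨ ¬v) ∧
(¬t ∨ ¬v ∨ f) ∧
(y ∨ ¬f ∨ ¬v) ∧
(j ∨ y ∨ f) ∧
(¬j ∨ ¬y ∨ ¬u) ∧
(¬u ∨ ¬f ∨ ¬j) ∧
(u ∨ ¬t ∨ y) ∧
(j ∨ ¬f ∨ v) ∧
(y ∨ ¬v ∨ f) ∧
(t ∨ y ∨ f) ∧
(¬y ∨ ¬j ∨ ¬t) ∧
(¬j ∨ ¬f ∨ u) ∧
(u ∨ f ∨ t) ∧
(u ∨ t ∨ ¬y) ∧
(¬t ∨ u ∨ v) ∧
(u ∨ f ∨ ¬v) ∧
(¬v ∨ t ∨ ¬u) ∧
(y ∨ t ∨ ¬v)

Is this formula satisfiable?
Yes

Yes, the formula is satisfiable.

One satisfying assignment is: j=True, u=True, f=False, t=True, v=False, y=False

Verification: With this assignment, all 26 clauses evaluate to true.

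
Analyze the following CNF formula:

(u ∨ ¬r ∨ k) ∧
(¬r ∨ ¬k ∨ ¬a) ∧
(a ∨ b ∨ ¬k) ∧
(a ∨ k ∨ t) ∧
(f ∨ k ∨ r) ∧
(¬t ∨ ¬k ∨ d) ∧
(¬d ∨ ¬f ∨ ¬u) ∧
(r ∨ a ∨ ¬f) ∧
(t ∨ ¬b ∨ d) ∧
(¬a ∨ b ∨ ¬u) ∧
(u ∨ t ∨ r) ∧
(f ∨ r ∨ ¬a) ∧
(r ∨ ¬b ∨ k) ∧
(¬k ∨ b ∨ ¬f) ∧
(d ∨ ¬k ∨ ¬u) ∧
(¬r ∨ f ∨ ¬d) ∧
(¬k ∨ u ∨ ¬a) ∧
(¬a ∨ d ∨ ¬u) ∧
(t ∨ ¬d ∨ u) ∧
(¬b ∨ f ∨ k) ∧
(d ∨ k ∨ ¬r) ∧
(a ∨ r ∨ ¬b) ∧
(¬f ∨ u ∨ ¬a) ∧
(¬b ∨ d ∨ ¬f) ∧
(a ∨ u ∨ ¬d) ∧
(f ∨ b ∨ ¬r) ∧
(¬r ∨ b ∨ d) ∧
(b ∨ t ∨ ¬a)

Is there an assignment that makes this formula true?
No

No, the formula is not satisfiable.

No assignment of truth values to the variables can make all 28 clauses true simultaneously.

The formula is UNSAT (unsatisfiable).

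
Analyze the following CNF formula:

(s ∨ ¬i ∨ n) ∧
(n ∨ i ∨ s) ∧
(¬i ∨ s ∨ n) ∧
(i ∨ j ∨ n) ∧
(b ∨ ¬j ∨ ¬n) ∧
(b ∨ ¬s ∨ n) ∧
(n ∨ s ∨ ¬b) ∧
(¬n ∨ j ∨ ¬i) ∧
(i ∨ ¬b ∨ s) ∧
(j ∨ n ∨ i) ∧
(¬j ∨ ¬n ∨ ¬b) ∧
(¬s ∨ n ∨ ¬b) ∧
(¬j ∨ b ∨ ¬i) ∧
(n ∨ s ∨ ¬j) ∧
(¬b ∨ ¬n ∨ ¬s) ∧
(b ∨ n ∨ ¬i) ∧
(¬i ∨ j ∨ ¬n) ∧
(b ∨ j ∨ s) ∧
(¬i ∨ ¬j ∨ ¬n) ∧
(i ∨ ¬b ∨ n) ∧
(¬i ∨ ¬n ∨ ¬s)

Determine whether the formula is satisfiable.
Yes

Yes, the formula is satisfiable.

One satisfying assignment is: i=False, j=False, s=True, n=True, b=False

Verification: With this assignment, all 21 clauses evaluate to true.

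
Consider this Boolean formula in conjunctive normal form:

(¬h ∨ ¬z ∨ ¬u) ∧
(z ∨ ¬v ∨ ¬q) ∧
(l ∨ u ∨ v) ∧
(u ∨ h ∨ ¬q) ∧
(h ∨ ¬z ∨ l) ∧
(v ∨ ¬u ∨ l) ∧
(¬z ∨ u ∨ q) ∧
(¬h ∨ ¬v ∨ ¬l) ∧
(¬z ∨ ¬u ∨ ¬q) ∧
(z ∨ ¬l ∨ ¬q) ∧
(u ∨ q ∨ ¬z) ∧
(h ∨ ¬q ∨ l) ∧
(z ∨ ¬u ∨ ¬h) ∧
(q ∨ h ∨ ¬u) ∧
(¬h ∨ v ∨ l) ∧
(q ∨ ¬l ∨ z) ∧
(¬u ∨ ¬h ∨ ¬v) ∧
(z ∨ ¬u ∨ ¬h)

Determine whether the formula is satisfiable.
Yes

Yes, the formula is satisfiable.

One satisfying assignment is: l=True, z=True, q=True, u=False, h=True, v=False

Verification: With this assignment, all 18 clauses evaluate to true.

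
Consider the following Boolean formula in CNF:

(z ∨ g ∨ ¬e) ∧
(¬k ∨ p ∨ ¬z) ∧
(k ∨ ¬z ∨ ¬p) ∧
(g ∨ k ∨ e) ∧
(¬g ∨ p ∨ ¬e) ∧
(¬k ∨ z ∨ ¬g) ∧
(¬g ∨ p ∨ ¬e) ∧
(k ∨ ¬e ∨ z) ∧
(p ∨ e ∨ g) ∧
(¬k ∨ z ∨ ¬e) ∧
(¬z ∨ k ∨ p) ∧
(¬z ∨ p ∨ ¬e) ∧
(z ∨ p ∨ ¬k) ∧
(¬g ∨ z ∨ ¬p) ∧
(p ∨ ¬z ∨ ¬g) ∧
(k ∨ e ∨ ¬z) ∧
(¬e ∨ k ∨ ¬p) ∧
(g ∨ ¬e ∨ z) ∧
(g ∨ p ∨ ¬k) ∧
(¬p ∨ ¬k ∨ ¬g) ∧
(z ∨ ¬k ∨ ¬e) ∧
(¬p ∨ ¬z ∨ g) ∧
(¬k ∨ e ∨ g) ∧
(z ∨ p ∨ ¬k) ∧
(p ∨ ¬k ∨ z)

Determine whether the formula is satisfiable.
Yes

Yes, the formula is satisfiable.

One satisfying assignment is: e=False, k=False, z=False, g=True, p=False

Verification: With this assignment, all 25 clauses evaluate to true.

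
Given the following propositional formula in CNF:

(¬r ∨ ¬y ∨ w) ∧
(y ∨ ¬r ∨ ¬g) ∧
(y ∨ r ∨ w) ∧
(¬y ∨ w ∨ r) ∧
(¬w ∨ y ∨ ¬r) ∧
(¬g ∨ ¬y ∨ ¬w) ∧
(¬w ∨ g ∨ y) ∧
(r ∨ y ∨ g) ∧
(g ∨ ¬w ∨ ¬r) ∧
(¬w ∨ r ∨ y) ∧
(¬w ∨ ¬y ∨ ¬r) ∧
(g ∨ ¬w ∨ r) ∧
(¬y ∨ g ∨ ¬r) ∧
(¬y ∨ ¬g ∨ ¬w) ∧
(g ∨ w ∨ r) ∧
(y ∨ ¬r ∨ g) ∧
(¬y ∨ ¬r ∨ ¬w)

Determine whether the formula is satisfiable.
No

No, the formula is not satisfiable.

No assignment of truth values to the variables can make all 17 clauses true simultaneously.

The formula is UNSAT (unsatisfiable).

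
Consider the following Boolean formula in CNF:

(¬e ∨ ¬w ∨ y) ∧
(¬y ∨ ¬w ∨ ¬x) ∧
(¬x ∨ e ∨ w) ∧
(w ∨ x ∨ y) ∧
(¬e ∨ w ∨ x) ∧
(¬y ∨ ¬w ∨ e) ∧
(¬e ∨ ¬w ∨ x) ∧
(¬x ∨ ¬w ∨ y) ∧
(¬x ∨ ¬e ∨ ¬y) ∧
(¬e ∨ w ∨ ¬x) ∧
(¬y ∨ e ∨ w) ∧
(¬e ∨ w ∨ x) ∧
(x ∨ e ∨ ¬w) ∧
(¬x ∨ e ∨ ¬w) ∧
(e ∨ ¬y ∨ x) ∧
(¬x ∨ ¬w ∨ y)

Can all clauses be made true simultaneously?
No

No, the formula is not satisfiable.

No assignment of truth values to the variables can make all 16 clauses true simultaneously.

The formula is UNSAT (unsatisfiable).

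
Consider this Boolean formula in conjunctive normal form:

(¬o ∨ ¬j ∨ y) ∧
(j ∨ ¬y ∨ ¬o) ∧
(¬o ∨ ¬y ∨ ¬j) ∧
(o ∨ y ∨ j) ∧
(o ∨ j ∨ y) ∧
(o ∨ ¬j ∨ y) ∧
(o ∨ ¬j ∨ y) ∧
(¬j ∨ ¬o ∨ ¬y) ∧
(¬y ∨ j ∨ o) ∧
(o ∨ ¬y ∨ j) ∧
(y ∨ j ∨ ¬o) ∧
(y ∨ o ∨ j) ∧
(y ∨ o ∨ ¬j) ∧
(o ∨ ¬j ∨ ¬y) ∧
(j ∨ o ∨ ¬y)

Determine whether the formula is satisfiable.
No

No, the formula is not satisfiable.

No assignment of truth values to the variables can make all 15 clauses true simultaneously.

The formula is UNSAT (unsatisfiable).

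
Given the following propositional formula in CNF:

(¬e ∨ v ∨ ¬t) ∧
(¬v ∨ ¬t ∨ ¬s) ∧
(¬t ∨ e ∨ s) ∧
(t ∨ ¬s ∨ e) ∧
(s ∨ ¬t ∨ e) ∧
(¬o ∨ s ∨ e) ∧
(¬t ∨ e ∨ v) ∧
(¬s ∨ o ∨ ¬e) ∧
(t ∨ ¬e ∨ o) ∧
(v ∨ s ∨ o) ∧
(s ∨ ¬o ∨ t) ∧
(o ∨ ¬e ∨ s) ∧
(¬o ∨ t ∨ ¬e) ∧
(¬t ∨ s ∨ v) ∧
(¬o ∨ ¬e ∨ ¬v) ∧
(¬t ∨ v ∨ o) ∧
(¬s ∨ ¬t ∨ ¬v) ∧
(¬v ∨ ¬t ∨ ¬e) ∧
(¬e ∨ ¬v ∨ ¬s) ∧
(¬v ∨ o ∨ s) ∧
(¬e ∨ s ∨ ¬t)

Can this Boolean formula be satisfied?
No

No, the formula is not satisfiable.

No assignment of truth values to the variables can make all 21 clauses true simultaneously.

The formula is UNSAT (unsatisfiable).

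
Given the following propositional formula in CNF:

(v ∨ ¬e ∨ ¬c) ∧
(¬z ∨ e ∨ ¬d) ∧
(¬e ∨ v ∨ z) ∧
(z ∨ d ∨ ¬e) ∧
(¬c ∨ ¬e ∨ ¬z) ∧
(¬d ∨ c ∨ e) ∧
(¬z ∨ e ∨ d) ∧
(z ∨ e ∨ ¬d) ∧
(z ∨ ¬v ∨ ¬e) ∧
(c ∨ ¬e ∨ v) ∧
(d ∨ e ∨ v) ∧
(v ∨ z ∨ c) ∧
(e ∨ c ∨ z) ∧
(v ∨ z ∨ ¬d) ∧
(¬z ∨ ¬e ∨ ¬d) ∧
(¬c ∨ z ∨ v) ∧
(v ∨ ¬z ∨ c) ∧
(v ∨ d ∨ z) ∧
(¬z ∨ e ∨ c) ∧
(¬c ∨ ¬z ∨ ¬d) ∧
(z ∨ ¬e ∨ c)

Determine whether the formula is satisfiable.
Yes

Yes, the formula is satisfiable.

One satisfying assignment is: d=False, v=True, z=True, c=False, e=True

Verification: With this assignment, all 21 clauses evaluate to true.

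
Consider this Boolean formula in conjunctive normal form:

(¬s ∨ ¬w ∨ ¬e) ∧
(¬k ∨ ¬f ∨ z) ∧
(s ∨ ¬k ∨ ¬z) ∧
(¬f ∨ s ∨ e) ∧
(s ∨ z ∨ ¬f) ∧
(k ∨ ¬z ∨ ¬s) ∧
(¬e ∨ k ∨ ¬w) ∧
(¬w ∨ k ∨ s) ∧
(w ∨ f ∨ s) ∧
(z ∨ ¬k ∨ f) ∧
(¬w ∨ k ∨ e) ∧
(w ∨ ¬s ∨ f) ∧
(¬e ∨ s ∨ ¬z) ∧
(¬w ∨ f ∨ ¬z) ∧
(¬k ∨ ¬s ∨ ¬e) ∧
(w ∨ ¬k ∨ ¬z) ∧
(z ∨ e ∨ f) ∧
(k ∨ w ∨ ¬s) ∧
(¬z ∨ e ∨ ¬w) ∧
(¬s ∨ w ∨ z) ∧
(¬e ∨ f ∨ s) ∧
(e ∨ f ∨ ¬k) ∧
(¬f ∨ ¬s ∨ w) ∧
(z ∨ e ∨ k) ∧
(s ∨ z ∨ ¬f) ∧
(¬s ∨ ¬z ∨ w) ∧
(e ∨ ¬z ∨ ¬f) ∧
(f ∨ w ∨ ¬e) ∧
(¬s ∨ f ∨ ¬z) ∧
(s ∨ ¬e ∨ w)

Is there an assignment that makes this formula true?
No

No, the formula is not satisfiable.

No assignment of truth values to the variables can make all 30 clauses true simultaneously.

The formula is UNSAT (unsatisfiable).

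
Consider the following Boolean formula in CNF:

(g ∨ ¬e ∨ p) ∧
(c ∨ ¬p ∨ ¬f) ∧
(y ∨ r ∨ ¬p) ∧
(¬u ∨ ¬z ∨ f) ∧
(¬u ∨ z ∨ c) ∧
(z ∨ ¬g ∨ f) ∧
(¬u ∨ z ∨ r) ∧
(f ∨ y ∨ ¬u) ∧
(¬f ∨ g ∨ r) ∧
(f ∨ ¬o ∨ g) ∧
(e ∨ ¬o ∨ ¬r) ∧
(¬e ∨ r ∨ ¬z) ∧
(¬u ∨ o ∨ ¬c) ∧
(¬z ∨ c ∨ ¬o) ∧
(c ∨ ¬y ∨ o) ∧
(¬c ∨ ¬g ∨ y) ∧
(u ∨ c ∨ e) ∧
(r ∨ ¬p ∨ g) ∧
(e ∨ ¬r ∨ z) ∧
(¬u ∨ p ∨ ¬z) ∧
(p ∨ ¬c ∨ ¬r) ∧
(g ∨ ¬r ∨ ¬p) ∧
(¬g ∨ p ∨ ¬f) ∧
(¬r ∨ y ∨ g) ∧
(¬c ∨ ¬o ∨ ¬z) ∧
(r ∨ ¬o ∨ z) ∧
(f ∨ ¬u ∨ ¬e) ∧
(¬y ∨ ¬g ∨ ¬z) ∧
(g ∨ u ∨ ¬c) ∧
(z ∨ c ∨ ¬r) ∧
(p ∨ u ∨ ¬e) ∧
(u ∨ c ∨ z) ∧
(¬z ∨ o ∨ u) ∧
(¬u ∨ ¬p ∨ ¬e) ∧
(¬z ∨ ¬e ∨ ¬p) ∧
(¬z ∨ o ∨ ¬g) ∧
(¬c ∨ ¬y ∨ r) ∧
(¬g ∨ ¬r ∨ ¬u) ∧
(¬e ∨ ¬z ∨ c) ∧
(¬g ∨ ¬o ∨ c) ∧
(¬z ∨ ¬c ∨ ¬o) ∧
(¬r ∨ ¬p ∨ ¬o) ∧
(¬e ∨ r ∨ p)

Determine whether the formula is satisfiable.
Yes

Yes, the formula is satisfiable.

One satisfying assignment is: e=True, z=False, f=True, o=False, r=True, p=True, g=True, u=False, c=True, y=True

Verification: With this assignment, all 43 clauses evaluate to true.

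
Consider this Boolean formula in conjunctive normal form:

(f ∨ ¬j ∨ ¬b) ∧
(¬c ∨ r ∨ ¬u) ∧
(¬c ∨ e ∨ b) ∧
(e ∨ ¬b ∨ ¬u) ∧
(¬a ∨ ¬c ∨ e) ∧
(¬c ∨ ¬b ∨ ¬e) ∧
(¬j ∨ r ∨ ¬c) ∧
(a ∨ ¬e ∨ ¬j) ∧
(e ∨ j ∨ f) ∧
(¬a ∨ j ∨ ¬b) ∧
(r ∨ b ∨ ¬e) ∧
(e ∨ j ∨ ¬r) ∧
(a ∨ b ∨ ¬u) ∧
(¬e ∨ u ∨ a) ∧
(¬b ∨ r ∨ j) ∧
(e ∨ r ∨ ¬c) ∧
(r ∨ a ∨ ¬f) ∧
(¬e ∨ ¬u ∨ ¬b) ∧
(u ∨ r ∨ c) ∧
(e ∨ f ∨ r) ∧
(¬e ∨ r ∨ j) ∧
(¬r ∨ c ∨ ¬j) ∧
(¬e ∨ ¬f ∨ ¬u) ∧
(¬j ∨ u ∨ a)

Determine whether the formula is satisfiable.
Yes

Yes, the formula is satisfiable.

One satisfying assignment is: c=False, e=False, b=False, u=True, f=True, r=False, j=False, a=True

Verification: With this assignment, all 24 clauses evaluate to true.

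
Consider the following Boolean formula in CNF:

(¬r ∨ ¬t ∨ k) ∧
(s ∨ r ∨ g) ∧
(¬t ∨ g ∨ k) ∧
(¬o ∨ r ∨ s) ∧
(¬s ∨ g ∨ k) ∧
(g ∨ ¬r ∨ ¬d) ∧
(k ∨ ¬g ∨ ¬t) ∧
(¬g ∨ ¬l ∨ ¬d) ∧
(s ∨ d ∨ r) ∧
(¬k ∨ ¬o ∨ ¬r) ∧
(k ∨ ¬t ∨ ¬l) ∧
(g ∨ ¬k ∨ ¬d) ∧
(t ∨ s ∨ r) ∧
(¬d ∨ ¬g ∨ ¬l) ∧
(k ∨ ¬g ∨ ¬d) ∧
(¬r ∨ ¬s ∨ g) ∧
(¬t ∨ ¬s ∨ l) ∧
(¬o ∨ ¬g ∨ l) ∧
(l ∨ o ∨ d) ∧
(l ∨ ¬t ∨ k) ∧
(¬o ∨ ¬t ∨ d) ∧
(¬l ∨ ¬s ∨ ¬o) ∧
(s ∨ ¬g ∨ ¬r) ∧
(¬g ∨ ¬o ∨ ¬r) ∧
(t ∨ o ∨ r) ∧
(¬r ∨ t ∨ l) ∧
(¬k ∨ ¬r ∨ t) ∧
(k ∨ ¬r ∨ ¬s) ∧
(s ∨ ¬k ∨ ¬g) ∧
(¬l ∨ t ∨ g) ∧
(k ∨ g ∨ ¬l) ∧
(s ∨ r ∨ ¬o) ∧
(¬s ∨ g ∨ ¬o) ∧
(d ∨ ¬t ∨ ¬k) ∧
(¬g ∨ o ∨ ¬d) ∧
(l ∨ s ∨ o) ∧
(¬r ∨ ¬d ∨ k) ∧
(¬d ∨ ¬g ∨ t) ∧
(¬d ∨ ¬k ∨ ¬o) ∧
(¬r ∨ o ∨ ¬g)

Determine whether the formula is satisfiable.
No

No, the formula is not satisfiable.

No assignment of truth values to the variables can make all 40 clauses true simultaneously.

The formula is UNSAT (unsatisfiable).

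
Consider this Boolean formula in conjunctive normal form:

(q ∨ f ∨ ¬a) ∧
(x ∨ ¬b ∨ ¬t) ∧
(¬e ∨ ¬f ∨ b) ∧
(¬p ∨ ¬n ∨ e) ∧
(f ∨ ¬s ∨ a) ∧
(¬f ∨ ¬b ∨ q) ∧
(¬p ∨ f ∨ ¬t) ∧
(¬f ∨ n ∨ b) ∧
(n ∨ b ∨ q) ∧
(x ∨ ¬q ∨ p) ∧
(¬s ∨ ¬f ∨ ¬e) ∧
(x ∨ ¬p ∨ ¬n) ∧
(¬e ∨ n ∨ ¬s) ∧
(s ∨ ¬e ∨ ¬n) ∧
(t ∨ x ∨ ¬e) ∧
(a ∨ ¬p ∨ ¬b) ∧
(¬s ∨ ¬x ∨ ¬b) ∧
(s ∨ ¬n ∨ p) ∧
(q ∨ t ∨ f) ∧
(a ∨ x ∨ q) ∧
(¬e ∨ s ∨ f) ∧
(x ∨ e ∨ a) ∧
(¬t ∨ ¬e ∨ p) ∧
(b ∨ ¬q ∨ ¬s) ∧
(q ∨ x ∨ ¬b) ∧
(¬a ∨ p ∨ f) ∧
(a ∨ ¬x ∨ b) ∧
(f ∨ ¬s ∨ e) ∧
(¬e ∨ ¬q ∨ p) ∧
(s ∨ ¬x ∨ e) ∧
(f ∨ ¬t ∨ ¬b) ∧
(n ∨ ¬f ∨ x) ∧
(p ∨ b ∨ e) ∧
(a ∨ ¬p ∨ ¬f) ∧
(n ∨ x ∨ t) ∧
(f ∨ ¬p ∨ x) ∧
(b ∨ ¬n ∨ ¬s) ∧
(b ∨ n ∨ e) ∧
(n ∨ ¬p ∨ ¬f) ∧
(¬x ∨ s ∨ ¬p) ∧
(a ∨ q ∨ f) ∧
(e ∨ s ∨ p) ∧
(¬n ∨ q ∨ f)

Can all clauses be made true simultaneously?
No

No, the formula is not satisfiable.

No assignment of truth values to the variables can make all 43 clauses true simultaneously.

The formula is UNSAT (unsatisfiable).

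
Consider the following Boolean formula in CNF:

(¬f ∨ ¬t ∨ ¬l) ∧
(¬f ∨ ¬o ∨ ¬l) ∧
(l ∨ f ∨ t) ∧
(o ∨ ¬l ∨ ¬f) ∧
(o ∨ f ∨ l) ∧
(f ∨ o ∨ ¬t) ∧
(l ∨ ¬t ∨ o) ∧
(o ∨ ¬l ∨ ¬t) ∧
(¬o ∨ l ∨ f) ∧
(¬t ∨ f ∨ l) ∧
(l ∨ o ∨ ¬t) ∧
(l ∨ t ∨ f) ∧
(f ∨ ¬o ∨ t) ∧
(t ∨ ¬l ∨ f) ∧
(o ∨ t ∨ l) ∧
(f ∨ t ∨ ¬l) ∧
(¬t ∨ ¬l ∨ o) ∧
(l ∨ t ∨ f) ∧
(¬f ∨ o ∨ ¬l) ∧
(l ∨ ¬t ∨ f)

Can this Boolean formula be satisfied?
Yes

Yes, the formula is satisfiable.

One satisfying assignment is: l=False, o=True, f=True, t=False

Verification: With this assignment, all 20 clauses evaluate to true.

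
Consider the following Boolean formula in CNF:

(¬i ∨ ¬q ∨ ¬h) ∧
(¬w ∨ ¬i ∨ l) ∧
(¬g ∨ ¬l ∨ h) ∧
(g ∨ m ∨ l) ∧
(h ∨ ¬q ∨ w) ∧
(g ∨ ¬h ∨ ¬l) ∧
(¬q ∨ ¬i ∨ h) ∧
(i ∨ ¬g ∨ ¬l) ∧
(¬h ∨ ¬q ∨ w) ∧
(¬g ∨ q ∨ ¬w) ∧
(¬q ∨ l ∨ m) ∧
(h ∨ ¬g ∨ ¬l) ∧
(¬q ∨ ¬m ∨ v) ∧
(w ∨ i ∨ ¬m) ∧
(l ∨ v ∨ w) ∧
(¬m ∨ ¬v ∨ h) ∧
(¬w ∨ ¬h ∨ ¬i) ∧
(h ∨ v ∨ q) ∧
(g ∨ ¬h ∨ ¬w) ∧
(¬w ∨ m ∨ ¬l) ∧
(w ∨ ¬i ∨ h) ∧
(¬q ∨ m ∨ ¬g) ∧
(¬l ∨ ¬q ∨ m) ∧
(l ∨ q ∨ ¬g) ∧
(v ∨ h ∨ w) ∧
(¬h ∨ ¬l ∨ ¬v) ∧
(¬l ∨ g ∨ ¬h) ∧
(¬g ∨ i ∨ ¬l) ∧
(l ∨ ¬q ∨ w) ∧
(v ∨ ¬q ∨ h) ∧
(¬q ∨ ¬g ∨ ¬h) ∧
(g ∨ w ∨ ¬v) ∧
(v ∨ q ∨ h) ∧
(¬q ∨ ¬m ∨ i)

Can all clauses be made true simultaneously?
Yes

Yes, the formula is satisfiable.

One satisfying assignment is: l=True, w=False, m=False, i=True, g=True, v=False, q=False, h=True

Verification: With this assignment, all 34 clauses evaluate to true.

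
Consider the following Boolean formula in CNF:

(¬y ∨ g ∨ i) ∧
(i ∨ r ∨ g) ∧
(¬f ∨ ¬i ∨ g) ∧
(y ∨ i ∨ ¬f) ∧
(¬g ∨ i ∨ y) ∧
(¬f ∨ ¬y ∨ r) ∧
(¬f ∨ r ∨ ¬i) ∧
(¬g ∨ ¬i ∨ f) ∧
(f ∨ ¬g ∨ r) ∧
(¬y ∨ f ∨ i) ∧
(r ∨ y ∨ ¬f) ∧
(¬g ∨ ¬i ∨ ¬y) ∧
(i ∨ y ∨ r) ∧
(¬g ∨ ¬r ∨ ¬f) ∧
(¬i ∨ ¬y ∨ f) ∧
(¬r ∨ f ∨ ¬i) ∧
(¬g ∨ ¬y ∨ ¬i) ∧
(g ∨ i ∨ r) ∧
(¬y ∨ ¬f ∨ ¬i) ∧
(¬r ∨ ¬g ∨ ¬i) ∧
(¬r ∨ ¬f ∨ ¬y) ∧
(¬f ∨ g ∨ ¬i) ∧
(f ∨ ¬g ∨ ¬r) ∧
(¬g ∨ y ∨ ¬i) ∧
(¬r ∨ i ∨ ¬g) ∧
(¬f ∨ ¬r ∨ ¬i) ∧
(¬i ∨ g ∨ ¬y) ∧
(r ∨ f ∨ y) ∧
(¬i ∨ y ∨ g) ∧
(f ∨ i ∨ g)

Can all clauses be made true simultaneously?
No

No, the formula is not satisfiable.

No assignment of truth values to the variables can make all 30 clauses true simultaneously.

The formula is UNSAT (unsatisfiable).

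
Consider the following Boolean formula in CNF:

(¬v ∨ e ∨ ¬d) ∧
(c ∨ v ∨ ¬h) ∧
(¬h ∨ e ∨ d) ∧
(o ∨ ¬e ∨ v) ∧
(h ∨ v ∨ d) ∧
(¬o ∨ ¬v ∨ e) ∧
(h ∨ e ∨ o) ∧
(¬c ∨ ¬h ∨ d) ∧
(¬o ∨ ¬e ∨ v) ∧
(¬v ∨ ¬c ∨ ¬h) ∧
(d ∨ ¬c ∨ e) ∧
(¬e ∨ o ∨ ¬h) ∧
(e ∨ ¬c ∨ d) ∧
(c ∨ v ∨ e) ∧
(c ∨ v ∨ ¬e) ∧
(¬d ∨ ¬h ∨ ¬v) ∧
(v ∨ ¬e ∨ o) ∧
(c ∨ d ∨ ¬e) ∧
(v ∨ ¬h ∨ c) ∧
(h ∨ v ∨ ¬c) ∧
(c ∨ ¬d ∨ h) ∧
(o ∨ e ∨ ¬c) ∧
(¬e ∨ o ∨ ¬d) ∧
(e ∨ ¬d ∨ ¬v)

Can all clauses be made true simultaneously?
Yes

Yes, the formula is satisfiable.

One satisfying assignment is: d=False, v=True, c=True, h=False, e=True, o=False

Verification: With this assignment, all 24 clauses evaluate to true.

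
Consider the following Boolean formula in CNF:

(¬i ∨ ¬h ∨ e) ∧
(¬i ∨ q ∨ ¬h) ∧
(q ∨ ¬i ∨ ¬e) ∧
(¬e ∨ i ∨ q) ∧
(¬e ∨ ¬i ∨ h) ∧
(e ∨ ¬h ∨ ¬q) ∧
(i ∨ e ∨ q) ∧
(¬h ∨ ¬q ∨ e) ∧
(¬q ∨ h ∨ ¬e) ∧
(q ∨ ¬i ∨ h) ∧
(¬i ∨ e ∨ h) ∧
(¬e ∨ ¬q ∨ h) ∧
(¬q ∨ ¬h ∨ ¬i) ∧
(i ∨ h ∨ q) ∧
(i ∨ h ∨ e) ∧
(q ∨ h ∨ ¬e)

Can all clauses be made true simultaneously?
Yes

Yes, the formula is satisfiable.

One satisfying assignment is: i=False, q=True, e=True, h=True

Verification: With this assignment, all 16 clauses evaluate to true.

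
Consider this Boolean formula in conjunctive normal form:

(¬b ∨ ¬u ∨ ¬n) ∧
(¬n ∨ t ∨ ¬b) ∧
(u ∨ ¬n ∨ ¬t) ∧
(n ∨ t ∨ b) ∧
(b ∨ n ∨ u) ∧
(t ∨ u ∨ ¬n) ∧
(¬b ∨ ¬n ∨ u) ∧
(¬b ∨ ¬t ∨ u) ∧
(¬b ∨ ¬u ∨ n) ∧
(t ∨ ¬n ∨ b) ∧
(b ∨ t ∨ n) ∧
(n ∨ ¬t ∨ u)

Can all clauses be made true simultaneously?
Yes

Yes, the formula is satisfiable.

One satisfying assignment is: n=False, t=False, b=True, u=False

Verification: With this assignment, all 12 clauses evaluate to true.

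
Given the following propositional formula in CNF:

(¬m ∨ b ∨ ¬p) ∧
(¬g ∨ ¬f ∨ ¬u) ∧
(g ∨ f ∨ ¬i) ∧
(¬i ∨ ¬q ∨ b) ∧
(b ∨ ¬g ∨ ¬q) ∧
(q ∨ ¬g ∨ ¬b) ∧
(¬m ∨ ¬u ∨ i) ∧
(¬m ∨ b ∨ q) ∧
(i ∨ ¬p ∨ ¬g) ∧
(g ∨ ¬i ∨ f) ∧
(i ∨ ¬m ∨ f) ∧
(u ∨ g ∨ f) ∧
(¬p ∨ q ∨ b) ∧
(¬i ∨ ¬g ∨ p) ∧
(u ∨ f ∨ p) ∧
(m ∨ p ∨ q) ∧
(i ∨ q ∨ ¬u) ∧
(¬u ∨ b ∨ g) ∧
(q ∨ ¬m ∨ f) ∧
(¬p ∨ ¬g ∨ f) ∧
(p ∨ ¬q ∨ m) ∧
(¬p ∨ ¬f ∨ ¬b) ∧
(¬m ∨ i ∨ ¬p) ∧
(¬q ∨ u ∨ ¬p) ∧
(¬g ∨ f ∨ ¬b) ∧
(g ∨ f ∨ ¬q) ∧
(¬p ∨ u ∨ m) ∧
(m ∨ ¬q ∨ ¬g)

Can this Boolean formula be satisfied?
Yes

Yes, the formula is satisfiable.

One satisfying assignment is: f=True, m=True, u=False, b=True, i=True, p=False, q=False, g=False

Verification: With this assignment, all 28 clauses evaluate to true.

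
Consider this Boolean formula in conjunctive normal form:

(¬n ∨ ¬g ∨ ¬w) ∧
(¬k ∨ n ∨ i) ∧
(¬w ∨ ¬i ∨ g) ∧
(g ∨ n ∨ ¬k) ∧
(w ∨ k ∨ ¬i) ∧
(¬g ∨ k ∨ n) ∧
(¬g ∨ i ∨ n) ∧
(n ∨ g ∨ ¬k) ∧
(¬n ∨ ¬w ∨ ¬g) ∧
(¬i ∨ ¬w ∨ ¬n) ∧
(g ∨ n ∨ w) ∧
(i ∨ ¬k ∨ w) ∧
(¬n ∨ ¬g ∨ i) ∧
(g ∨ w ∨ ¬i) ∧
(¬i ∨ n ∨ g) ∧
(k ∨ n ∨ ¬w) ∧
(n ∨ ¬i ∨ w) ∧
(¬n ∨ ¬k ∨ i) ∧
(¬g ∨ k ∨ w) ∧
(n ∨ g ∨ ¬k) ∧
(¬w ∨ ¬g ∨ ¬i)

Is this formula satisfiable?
Yes

Yes, the formula is satisfiable.

One satisfying assignment is: i=False, g=False, n=True, k=False, w=False

Verification: With this assignment, all 21 clauses evaluate to true.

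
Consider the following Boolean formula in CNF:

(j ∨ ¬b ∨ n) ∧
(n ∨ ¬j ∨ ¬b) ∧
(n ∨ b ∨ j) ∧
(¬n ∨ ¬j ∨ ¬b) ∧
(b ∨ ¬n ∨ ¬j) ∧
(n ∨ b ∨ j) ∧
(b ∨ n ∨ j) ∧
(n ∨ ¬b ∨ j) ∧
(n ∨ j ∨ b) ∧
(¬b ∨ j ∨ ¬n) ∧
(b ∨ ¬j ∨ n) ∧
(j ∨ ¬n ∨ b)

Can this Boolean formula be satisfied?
No

No, the formula is not satisfiable.

No assignment of truth values to the variables can make all 12 clauses true simultaneously.

The formula is UNSAT (unsatisfiable).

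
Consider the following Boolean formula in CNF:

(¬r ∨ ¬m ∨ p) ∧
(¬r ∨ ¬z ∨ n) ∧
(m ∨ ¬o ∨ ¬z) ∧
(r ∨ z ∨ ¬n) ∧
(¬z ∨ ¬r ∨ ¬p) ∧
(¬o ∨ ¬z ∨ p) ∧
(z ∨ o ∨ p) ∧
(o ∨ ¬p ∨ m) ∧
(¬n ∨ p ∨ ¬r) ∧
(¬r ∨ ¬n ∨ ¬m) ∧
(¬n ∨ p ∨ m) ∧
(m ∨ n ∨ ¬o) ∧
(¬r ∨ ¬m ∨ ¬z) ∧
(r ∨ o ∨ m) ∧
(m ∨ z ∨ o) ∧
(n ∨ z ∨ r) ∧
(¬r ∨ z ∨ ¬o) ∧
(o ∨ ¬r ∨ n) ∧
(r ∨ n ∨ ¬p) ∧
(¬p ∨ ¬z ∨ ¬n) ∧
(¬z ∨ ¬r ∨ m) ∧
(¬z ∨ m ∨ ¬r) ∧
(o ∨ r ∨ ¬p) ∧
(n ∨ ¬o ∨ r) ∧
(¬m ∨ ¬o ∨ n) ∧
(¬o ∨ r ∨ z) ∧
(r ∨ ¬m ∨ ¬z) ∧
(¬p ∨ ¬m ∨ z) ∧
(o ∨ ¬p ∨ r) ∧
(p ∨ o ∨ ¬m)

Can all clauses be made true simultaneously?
No

No, the formula is not satisfiable.

No assignment of truth values to the variables can make all 30 clauses true simultaneously.

The formula is UNSAT (unsatisfiable).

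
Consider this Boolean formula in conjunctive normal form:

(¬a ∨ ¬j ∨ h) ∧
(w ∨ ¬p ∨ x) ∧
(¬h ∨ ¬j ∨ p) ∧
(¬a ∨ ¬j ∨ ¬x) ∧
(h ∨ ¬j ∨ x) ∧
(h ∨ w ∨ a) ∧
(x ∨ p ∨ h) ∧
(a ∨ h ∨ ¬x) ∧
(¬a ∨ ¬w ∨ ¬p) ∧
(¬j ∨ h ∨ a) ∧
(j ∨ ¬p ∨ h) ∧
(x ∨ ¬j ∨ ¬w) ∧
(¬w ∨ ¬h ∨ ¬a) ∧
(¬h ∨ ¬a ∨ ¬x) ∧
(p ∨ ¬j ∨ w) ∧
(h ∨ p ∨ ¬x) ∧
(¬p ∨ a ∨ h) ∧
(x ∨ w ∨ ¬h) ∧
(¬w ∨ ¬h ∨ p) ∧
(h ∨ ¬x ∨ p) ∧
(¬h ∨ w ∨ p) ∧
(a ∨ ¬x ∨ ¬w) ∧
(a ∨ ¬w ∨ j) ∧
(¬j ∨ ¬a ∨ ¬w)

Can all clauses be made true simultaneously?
Yes

Yes, the formula is satisfiable.

One satisfying assignment is: a=False, w=False, p=True, x=True, j=True, h=True

Verification: With this assignment, all 24 clauses evaluate to true.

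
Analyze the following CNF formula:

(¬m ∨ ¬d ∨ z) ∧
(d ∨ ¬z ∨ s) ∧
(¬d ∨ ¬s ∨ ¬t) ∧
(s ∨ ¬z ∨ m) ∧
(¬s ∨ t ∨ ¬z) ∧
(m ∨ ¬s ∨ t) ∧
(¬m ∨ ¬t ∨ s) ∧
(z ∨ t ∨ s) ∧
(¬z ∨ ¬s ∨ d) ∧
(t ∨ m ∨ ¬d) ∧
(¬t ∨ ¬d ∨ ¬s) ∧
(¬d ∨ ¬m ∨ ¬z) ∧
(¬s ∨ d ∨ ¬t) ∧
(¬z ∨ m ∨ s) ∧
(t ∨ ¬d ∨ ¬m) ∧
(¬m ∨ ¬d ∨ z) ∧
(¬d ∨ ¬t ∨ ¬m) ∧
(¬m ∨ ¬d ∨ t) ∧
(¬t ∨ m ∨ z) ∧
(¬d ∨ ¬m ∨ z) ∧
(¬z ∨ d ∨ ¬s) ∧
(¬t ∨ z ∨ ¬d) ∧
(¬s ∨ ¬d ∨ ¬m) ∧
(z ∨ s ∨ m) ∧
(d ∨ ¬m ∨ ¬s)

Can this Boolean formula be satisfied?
No

No, the formula is not satisfiable.

No assignment of truth values to the variables can make all 25 clauses true simultaneously.

The formula is UNSAT (unsatisfiable).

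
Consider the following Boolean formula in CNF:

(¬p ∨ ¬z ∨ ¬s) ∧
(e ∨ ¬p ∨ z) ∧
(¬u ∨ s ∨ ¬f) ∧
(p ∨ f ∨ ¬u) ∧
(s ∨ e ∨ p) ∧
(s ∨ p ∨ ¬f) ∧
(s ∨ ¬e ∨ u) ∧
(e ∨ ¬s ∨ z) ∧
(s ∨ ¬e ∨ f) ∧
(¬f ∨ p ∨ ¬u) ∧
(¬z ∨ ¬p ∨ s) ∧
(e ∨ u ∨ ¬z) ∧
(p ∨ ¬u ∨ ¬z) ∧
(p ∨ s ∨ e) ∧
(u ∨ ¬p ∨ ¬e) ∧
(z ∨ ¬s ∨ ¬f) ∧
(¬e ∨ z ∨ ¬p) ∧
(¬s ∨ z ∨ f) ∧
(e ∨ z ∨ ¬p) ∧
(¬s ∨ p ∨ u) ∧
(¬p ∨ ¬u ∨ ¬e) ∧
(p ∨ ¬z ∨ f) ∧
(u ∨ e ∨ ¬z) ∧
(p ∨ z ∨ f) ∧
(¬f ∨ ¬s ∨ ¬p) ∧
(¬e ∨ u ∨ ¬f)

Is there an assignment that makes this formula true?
No

No, the formula is not satisfiable.

No assignment of truth values to the variables can make all 26 clauses true simultaneously.

The formula is UNSAT (unsatisfiable).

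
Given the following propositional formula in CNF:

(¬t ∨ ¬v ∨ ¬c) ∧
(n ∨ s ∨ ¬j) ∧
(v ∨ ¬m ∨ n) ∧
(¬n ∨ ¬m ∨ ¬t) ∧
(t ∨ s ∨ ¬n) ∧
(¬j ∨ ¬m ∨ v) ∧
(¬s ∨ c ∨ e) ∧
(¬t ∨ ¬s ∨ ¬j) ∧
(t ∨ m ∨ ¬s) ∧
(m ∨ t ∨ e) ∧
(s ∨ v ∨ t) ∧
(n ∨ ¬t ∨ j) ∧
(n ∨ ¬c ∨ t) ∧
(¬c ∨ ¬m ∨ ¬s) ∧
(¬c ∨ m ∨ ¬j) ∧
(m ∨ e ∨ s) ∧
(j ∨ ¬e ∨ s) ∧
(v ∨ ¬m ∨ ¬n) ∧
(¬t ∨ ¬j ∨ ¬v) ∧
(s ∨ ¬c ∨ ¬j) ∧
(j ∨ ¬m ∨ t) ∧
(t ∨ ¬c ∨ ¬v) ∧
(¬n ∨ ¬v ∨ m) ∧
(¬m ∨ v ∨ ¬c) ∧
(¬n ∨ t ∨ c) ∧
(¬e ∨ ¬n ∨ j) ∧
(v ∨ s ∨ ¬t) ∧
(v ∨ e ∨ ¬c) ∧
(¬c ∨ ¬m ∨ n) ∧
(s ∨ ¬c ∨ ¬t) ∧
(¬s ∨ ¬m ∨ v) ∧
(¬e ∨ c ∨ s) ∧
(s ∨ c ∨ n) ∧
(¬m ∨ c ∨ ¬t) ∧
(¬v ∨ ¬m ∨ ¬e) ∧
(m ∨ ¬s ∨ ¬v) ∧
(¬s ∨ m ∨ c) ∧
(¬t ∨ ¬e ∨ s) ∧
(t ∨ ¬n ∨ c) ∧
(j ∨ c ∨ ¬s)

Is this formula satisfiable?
No

No, the formula is not satisfiable.

No assignment of truth values to the variables can make all 40 clauses true simultaneously.

The formula is UNSAT (unsatisfiable).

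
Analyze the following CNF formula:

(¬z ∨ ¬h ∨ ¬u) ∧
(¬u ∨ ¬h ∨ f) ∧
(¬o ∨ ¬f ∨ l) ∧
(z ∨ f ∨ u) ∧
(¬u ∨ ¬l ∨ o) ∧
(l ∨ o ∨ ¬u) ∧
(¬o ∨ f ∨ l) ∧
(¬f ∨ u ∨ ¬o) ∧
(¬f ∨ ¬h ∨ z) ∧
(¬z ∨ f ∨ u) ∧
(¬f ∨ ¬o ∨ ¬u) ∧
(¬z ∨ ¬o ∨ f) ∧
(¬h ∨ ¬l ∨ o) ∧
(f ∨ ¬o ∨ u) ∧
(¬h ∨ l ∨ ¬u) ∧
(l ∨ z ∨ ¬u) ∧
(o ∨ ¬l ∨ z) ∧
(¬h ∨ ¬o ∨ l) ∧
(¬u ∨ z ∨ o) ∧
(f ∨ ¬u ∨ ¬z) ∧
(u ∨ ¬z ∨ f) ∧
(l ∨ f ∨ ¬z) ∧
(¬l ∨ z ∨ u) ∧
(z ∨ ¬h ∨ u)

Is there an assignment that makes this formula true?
Yes

Yes, the formula is satisfiable.

One satisfying assignment is: h=False, o=False, l=False, z=False, u=False, f=True

Verification: With this assignment, all 24 clauses evaluate to true.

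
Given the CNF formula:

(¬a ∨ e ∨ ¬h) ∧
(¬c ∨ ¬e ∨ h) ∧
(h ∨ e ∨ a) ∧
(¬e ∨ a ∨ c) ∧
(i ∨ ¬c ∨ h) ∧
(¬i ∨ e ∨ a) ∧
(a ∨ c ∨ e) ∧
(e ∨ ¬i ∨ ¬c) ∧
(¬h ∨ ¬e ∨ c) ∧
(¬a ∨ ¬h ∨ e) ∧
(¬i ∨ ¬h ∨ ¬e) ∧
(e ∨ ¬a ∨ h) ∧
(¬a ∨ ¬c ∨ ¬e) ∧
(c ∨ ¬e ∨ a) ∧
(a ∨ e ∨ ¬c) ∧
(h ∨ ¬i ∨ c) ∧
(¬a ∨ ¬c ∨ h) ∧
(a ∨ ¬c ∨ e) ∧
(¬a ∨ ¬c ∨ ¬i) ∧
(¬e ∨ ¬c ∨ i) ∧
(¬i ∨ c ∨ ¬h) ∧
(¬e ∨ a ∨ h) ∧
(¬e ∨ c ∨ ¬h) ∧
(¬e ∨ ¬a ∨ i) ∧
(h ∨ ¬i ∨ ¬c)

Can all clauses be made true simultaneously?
No

No, the formula is not satisfiable.

No assignment of truth values to the variables can make all 25 clauses true simultaneously.

The formula is UNSAT (unsatisfiable).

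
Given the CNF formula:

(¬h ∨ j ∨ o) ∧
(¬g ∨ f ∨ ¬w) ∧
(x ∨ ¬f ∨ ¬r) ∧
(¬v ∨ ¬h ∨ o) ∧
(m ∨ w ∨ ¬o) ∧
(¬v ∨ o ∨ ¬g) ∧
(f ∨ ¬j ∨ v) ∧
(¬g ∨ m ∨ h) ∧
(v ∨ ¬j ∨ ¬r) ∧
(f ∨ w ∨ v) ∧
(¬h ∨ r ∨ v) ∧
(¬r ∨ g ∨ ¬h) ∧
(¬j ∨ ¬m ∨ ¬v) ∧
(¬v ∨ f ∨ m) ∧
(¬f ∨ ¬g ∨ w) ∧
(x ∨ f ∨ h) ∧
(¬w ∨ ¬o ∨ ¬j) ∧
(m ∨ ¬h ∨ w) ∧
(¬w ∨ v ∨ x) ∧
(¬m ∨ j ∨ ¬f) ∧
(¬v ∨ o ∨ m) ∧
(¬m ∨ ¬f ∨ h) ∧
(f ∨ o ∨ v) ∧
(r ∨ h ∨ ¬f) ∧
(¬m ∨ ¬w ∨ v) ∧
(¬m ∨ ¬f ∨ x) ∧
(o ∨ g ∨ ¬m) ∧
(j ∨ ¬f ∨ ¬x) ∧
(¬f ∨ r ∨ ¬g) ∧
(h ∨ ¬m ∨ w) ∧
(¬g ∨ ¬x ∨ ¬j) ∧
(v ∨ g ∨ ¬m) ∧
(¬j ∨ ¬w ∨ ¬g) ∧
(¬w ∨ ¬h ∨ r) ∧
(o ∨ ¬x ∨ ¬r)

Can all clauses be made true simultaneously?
Yes

Yes, the formula is satisfiable.

One satisfying assignment is: j=False, m=False, v=False, g=False, f=False, r=False, x=True, o=True, w=True, h=False

Verification: With this assignment, all 35 clauses evaluate to true.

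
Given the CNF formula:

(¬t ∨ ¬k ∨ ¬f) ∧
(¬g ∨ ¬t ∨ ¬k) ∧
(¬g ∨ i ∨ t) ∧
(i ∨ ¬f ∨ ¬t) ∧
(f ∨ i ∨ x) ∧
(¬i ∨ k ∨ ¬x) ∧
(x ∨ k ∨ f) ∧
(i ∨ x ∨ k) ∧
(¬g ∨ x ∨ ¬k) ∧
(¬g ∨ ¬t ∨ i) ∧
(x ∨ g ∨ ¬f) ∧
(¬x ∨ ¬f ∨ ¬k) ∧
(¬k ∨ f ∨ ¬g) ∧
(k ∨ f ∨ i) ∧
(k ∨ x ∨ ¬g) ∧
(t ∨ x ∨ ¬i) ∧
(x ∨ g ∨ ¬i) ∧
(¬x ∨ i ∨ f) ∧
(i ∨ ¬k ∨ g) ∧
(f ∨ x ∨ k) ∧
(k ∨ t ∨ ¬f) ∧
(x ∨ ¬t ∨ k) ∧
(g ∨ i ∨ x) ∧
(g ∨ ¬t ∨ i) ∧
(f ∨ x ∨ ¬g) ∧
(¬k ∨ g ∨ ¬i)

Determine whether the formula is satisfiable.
No

No, the formula is not satisfiable.

No assignment of truth values to the variables can make all 26 clauses true simultaneously.

The formula is UNSAT (unsatisfiable).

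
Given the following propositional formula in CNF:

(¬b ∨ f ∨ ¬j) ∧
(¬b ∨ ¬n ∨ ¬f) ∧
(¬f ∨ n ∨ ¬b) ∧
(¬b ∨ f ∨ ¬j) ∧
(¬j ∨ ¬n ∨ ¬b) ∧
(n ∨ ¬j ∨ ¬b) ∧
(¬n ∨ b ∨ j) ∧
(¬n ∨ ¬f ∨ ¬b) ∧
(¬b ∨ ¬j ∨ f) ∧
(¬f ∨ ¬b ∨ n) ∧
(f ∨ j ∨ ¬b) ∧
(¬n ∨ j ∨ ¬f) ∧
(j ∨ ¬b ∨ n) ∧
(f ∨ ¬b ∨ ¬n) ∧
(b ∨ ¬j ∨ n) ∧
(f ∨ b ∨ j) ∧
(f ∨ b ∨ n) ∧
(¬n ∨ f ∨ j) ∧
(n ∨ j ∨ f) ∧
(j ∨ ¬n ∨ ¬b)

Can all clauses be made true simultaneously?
Yes

Yes, the formula is satisfiable.

One satisfying assignment is: j=False, f=True, n=False, b=False

Verification: With this assignment, all 20 clauses evaluate to true.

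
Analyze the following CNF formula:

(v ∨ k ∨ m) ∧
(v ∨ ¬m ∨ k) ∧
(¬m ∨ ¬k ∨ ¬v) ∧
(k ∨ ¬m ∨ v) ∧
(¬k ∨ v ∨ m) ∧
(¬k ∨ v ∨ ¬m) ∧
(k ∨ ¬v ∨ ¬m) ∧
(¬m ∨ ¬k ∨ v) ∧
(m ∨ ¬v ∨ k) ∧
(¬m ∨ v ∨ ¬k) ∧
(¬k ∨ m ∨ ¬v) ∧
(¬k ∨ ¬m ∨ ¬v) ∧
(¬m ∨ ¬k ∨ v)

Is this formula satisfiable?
No

No, the formula is not satisfiable.

No assignment of truth values to the variables can make all 13 clauses true simultaneously.

The formula is UNSAT (unsatisfiable).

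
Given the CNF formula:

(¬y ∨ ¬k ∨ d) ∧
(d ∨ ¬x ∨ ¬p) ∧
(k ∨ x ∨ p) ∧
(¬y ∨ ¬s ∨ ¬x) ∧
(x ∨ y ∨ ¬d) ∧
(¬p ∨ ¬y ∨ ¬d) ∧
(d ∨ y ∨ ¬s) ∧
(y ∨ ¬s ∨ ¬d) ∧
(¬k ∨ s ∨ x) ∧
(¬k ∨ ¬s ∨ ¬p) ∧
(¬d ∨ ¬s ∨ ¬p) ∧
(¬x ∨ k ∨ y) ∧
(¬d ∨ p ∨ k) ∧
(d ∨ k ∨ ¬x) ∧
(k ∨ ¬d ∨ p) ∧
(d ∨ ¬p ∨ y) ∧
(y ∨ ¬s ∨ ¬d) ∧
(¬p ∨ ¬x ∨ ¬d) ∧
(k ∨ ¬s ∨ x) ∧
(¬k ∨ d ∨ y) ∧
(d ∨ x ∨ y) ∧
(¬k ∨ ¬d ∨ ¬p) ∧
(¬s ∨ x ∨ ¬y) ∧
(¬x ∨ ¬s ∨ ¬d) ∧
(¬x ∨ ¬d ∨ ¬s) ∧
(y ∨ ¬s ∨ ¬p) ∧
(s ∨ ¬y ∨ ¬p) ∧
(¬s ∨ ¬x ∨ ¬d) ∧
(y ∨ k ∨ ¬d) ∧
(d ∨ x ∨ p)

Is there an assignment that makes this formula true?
Yes

Yes, the formula is satisfiable.

One satisfying assignment is: k=True, y=False, d=True, s=False, p=False, x=True

Verification: With this assignment, all 30 clauses evaluate to true.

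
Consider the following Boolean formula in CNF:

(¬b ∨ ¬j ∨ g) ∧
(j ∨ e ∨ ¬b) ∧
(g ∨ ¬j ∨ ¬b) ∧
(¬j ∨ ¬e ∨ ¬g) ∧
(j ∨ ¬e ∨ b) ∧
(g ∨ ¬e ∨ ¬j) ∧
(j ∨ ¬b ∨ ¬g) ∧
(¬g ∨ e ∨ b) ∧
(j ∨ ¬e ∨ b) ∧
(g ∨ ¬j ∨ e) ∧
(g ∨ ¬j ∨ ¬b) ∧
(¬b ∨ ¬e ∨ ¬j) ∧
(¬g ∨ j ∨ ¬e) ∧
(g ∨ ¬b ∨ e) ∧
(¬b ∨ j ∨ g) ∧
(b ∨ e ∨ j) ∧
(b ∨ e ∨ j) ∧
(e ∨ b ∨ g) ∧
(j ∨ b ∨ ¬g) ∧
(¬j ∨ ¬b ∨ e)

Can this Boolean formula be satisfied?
No

No, the formula is not satisfiable.

No assignment of truth values to the variables can make all 20 clauses true simultaneously.

The formula is UNSAT (unsatisfiable).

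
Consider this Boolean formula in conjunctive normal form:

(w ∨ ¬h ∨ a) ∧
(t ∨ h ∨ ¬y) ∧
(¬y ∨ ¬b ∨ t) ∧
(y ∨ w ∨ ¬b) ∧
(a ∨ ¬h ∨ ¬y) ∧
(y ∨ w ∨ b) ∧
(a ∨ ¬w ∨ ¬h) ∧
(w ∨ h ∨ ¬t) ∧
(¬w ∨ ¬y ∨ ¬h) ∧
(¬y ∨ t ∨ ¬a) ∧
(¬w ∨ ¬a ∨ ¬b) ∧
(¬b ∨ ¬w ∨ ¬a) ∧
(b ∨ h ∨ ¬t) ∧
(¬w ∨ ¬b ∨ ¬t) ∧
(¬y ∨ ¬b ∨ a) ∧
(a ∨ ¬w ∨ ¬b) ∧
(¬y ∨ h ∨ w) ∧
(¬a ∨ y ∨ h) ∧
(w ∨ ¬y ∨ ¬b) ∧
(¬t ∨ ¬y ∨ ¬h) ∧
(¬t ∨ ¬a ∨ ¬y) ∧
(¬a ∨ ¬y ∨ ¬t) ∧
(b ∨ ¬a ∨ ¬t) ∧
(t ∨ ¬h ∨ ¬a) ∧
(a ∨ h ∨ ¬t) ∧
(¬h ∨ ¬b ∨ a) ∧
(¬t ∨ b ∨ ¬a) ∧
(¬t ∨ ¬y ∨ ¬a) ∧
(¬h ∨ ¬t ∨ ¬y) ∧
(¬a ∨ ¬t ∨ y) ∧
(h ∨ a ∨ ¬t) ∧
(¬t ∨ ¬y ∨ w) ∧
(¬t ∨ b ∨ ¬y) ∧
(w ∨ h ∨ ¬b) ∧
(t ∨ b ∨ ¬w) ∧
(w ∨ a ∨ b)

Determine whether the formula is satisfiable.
No

No, the formula is not satisfiable.

No assignment of truth values to the variables can make all 36 clauses true simultaneously.

The formula is UNSAT (unsatisfiable).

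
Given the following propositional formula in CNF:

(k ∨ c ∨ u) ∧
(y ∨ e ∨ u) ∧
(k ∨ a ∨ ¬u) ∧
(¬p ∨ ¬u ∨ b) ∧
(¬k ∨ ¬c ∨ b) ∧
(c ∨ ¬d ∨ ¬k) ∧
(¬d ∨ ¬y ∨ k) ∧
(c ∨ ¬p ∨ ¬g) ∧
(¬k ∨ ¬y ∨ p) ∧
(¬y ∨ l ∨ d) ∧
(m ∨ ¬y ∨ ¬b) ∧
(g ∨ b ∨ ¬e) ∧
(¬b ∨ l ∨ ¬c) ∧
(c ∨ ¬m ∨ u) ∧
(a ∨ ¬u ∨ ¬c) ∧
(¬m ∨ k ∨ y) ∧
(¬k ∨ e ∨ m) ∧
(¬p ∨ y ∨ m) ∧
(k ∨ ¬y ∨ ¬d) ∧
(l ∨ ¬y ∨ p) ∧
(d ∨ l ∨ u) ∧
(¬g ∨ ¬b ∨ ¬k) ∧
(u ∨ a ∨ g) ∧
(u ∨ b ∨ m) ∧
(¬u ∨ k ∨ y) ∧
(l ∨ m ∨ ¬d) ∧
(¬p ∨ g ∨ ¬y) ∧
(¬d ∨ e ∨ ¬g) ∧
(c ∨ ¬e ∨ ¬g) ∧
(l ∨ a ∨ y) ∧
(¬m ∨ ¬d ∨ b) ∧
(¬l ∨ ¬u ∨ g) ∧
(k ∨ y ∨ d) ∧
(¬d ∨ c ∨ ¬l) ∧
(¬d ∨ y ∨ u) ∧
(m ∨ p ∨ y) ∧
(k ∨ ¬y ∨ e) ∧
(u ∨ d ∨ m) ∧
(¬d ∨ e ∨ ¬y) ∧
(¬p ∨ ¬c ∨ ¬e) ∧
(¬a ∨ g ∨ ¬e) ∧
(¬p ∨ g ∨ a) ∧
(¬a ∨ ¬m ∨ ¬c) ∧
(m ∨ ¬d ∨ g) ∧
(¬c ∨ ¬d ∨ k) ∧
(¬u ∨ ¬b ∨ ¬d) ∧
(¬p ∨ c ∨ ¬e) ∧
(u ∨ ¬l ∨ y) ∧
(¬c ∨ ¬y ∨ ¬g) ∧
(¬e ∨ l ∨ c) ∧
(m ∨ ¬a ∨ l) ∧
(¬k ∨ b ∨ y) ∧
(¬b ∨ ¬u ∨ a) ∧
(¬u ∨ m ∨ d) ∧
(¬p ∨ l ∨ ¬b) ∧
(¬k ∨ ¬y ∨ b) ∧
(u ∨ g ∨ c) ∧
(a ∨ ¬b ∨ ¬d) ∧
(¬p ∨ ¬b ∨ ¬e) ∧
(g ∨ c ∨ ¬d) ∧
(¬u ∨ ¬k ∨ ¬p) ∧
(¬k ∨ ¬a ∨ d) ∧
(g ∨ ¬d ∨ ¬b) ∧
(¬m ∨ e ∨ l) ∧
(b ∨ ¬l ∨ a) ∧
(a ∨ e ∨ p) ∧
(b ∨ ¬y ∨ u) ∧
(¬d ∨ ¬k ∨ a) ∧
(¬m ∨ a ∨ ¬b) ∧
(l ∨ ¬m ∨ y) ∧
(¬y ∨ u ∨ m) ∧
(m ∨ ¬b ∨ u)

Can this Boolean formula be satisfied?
No

No, the formula is not satisfiable.

No assignment of truth values to the variables can make all 72 clauses true simultaneously.

The formula is UNSAT (unsatisfiable).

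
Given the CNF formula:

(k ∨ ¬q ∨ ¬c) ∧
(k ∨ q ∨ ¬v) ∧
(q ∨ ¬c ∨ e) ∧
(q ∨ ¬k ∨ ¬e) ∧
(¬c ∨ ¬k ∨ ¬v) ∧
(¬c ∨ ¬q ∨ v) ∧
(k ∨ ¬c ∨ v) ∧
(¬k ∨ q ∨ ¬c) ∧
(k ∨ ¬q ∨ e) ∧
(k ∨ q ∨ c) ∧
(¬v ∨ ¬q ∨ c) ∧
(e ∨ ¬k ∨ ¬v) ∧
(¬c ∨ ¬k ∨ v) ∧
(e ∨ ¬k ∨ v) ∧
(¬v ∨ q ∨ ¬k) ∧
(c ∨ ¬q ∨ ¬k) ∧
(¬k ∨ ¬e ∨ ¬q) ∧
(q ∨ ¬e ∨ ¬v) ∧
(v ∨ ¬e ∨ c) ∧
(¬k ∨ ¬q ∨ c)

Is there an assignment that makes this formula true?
No

No, the formula is not satisfiable.

No assignment of truth values to the variables can make all 20 clauses true simultaneously.

The formula is UNSAT (unsatisfiable).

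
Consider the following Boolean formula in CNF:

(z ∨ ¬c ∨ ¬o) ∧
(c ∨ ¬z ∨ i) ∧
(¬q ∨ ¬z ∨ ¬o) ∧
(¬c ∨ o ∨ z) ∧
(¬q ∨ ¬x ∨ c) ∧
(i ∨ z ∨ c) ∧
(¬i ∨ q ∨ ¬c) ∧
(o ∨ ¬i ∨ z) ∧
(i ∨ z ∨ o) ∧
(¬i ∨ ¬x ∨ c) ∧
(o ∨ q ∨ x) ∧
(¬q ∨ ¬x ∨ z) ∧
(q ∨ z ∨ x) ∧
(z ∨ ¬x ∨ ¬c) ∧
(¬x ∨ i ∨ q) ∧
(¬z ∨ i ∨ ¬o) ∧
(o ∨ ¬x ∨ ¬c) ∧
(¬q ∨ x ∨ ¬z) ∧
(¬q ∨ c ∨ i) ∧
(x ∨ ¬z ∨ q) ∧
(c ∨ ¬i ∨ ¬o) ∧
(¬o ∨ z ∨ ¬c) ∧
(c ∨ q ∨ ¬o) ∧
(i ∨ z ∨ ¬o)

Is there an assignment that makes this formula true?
No

No, the formula is not satisfiable.

No assignment of truth values to the variables can make all 24 clauses true simultaneously.

The formula is UNSAT (unsatisfiable).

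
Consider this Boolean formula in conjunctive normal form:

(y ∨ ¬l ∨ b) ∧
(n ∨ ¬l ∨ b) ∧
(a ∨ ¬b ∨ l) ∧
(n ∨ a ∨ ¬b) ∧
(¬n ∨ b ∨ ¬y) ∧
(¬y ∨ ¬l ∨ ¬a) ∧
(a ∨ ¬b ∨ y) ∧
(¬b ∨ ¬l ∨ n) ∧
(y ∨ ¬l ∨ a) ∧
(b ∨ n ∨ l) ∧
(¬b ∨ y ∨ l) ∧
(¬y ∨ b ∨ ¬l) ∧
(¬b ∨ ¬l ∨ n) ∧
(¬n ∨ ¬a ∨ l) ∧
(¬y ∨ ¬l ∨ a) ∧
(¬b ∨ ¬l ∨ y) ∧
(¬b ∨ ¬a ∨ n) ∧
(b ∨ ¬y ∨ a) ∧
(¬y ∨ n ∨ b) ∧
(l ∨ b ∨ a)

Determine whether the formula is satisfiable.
No

No, the formula is not satisfiable.

No assignment of truth values to the variables can make all 20 clauses true simultaneously.

The formula is UNSAT (unsatisfiable).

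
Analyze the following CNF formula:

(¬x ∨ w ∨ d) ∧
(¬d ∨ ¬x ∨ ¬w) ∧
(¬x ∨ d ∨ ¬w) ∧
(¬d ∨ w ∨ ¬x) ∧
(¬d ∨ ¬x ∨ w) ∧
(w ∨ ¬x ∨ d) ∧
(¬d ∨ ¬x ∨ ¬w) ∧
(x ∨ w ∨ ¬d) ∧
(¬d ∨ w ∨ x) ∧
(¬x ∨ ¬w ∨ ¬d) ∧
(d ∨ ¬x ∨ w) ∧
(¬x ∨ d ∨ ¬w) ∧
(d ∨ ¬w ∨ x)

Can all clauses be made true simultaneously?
Yes

Yes, the formula is satisfiable.

One satisfying assignment is: w=False, d=False, x=False

Verification: With this assignment, all 13 clauses evaluate to true.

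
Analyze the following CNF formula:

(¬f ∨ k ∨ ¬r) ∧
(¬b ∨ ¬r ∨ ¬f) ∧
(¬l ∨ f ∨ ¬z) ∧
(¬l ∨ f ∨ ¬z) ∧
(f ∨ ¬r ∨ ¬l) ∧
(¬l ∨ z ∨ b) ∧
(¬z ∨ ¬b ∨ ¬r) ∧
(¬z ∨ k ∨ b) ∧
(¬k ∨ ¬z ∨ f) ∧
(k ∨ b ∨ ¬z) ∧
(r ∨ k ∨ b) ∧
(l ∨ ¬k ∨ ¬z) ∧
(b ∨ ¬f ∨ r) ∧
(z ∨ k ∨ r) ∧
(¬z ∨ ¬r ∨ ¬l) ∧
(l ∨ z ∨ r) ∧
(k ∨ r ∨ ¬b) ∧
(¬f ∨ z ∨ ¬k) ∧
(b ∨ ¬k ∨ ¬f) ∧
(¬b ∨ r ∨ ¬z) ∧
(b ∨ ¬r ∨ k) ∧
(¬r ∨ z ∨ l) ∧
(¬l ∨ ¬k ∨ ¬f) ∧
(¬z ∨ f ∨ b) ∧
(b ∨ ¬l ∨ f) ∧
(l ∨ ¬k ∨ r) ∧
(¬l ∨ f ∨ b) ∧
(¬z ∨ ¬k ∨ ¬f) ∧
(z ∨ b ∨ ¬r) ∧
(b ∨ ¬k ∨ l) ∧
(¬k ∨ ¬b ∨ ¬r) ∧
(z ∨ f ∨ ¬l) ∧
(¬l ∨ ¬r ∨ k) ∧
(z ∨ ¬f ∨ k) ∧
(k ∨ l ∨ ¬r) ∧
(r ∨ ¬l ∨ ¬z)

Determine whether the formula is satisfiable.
No

No, the formula is not satisfiable.

No assignment of truth values to the variables can make all 36 clauses true simultaneously.

The formula is UNSAT (unsatisfiable).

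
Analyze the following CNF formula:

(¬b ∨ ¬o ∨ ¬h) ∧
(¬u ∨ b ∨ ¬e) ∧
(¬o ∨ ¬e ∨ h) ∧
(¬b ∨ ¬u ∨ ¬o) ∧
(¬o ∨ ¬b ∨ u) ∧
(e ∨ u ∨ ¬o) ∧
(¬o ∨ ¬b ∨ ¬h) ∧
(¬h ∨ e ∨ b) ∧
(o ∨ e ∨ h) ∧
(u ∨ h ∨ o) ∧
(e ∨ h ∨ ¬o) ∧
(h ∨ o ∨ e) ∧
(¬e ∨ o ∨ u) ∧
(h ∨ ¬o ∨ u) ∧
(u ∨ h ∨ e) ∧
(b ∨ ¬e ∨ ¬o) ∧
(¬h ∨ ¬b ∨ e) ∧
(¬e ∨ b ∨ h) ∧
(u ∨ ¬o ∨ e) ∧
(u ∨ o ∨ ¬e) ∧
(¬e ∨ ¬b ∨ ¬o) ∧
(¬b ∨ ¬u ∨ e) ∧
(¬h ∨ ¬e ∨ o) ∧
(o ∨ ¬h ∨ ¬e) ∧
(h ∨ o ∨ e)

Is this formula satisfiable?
Yes

Yes, the formula is satisfiable.

One satisfying assignment is: o=False, h=False, b=True, e=True, u=True

Verification: With this assignment, all 25 clauses evaluate to true.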